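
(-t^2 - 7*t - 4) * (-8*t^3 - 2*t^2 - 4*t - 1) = 8*t^5 + 58*t^4 + 50*t^3 + 37*t^2 + 23*t + 4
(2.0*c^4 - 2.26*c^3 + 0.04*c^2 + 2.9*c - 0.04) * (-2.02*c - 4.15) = -4.04*c^5 - 3.7348*c^4 + 9.2982*c^3 - 6.024*c^2 - 11.9542*c + 0.166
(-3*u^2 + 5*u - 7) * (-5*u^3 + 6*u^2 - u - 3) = 15*u^5 - 43*u^4 + 68*u^3 - 38*u^2 - 8*u + 21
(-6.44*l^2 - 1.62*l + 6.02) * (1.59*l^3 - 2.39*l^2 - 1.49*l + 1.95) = -10.2396*l^5 + 12.8158*l^4 + 23.0392*l^3 - 24.532*l^2 - 12.1288*l + 11.739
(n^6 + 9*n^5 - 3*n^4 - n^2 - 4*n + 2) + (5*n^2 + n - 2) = n^6 + 9*n^5 - 3*n^4 + 4*n^2 - 3*n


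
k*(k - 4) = k^2 - 4*k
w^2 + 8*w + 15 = (w + 3)*(w + 5)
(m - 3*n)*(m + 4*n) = m^2 + m*n - 12*n^2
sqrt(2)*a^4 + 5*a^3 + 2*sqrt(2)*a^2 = a^2*(a + 2*sqrt(2))*(sqrt(2)*a + 1)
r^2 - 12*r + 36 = (r - 6)^2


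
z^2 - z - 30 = (z - 6)*(z + 5)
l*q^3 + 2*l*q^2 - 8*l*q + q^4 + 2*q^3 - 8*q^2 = q*(l + q)*(q - 2)*(q + 4)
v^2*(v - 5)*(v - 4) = v^4 - 9*v^3 + 20*v^2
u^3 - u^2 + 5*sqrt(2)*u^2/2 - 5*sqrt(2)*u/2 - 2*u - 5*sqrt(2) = (u - 2)*(u + 1)*(u + 5*sqrt(2)/2)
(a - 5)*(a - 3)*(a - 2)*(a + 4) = a^4 - 6*a^3 - 9*a^2 + 94*a - 120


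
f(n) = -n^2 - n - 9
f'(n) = -2*n - 1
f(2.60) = -18.36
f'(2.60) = -6.20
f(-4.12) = -21.85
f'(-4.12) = 7.24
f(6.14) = -52.84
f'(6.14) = -13.28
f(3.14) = -22.00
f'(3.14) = -7.28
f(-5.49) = -33.65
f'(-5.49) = 9.98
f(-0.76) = -8.82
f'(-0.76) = 0.52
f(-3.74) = -19.25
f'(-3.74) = 6.48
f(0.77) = -10.36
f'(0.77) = -2.54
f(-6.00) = -39.00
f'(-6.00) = 11.00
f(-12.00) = -141.00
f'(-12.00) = 23.00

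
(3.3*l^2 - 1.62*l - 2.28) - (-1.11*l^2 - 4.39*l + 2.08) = 4.41*l^2 + 2.77*l - 4.36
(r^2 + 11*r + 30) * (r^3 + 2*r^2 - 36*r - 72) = r^5 + 13*r^4 + 16*r^3 - 408*r^2 - 1872*r - 2160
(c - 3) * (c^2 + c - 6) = c^3 - 2*c^2 - 9*c + 18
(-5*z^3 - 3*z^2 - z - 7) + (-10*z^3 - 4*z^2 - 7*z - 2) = -15*z^3 - 7*z^2 - 8*z - 9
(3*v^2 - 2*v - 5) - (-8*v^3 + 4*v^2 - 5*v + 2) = 8*v^3 - v^2 + 3*v - 7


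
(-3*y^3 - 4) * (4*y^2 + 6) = -12*y^5 - 18*y^3 - 16*y^2 - 24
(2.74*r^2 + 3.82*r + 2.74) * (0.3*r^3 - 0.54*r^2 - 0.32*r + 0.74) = 0.822*r^5 - 0.3336*r^4 - 2.1176*r^3 - 0.6744*r^2 + 1.95*r + 2.0276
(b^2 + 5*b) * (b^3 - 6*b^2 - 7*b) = b^5 - b^4 - 37*b^3 - 35*b^2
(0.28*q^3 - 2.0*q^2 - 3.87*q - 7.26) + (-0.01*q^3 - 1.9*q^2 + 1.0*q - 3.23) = 0.27*q^3 - 3.9*q^2 - 2.87*q - 10.49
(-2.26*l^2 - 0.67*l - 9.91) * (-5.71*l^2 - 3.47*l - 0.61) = 12.9046*l^4 + 11.6679*l^3 + 60.2896*l^2 + 34.7964*l + 6.0451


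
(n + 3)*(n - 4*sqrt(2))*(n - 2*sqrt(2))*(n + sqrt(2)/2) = n^4 - 11*sqrt(2)*n^3/2 + 3*n^3 - 33*sqrt(2)*n^2/2 + 10*n^2 + 8*sqrt(2)*n + 30*n + 24*sqrt(2)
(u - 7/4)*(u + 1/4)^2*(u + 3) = u^4 + 7*u^3/4 - 73*u^2/16 - 163*u/64 - 21/64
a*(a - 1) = a^2 - a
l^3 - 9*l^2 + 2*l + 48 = (l - 8)*(l - 3)*(l + 2)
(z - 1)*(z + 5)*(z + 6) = z^3 + 10*z^2 + 19*z - 30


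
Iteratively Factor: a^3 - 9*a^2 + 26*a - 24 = (a - 2)*(a^2 - 7*a + 12) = (a - 3)*(a - 2)*(a - 4)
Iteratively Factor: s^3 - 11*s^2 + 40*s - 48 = (s - 4)*(s^2 - 7*s + 12) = (s - 4)*(s - 3)*(s - 4)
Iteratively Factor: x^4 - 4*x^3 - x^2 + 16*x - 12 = (x - 2)*(x^3 - 2*x^2 - 5*x + 6) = (x - 2)*(x - 1)*(x^2 - x - 6) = (x - 2)*(x - 1)*(x + 2)*(x - 3)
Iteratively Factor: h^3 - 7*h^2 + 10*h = (h)*(h^2 - 7*h + 10) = h*(h - 5)*(h - 2)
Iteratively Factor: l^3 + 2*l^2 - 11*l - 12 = (l + 1)*(l^2 + l - 12) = (l - 3)*(l + 1)*(l + 4)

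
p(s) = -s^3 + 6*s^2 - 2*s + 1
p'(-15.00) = -857.00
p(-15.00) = 4756.00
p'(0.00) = -2.00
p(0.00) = 1.00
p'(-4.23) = -106.44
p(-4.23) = 192.50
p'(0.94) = 6.63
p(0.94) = 3.59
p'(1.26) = 8.36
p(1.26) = 6.01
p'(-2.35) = -46.77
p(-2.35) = 51.81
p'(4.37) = -6.85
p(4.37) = 23.39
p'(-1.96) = -37.04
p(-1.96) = 35.50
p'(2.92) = 7.46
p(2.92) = 21.42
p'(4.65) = -11.07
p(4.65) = 20.89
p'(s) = -3*s^2 + 12*s - 2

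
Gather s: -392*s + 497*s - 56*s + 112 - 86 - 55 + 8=49*s - 21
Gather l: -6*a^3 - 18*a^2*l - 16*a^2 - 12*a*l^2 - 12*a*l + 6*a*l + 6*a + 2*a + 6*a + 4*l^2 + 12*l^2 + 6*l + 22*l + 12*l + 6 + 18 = -6*a^3 - 16*a^2 + 14*a + l^2*(16 - 12*a) + l*(-18*a^2 - 6*a + 40) + 24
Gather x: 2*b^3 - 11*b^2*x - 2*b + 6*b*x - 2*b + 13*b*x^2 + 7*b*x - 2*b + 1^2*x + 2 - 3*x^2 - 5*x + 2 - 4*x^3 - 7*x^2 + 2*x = 2*b^3 - 6*b - 4*x^3 + x^2*(13*b - 10) + x*(-11*b^2 + 13*b - 2) + 4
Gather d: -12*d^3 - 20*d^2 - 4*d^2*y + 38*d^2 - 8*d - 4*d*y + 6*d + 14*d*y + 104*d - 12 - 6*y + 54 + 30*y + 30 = -12*d^3 + d^2*(18 - 4*y) + d*(10*y + 102) + 24*y + 72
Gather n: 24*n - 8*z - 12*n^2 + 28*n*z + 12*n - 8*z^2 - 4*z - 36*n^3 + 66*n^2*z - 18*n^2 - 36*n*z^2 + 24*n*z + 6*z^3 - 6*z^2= -36*n^3 + n^2*(66*z - 30) + n*(-36*z^2 + 52*z + 36) + 6*z^3 - 14*z^2 - 12*z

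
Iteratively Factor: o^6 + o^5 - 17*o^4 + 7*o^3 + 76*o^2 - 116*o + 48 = (o - 1)*(o^5 + 2*o^4 - 15*o^3 - 8*o^2 + 68*o - 48) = (o - 2)*(o - 1)*(o^4 + 4*o^3 - 7*o^2 - 22*o + 24) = (o - 2)*(o - 1)*(o + 4)*(o^3 - 7*o + 6) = (o - 2)*(o - 1)^2*(o + 4)*(o^2 + o - 6) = (o - 2)^2*(o - 1)^2*(o + 4)*(o + 3)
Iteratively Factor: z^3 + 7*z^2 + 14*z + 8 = (z + 2)*(z^2 + 5*z + 4) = (z + 1)*(z + 2)*(z + 4)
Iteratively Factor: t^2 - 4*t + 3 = (t - 1)*(t - 3)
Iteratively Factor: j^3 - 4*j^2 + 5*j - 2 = (j - 2)*(j^2 - 2*j + 1) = (j - 2)*(j - 1)*(j - 1)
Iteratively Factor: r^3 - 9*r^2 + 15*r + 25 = (r + 1)*(r^2 - 10*r + 25) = (r - 5)*(r + 1)*(r - 5)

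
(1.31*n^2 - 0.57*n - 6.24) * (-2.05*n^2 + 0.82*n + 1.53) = -2.6855*n^4 + 2.2427*n^3 + 14.3289*n^2 - 5.9889*n - 9.5472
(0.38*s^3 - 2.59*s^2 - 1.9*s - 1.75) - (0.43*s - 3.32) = 0.38*s^3 - 2.59*s^2 - 2.33*s + 1.57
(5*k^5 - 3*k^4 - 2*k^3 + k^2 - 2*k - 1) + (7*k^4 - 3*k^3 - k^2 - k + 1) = 5*k^5 + 4*k^4 - 5*k^3 - 3*k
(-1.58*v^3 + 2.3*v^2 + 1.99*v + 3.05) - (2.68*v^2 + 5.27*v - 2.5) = -1.58*v^3 - 0.38*v^2 - 3.28*v + 5.55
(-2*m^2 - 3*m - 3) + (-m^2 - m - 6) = -3*m^2 - 4*m - 9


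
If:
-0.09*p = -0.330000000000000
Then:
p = 3.67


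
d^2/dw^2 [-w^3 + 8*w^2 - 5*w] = 16 - 6*w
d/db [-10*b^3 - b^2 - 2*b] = -30*b^2 - 2*b - 2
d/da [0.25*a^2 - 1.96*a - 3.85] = 0.5*a - 1.96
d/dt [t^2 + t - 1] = 2*t + 1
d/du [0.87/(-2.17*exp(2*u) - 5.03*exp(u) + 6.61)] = (3.7758*exp(u) + 4.3761)*exp(u)/(2.17*exp(2*u) + 5.03*exp(u) - 6.61)^2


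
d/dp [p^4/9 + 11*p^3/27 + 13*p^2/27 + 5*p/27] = 4*p^3/9 + 11*p^2/9 + 26*p/27 + 5/27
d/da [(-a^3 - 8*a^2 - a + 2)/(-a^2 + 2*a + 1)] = (a^4 - 4*a^3 - 20*a^2 - 12*a - 5)/(a^4 - 4*a^3 + 2*a^2 + 4*a + 1)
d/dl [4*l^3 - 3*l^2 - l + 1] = 12*l^2 - 6*l - 1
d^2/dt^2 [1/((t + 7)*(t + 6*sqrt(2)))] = 2*((t + 7)^2 + (t + 7)*(t + 6*sqrt(2)) + (t + 6*sqrt(2))^2)/((t + 7)^3*(t + 6*sqrt(2))^3)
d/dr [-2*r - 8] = -2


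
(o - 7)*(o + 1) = o^2 - 6*o - 7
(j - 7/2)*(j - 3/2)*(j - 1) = j^3 - 6*j^2 + 41*j/4 - 21/4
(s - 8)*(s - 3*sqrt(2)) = s^2 - 8*s - 3*sqrt(2)*s + 24*sqrt(2)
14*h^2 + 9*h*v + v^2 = (2*h + v)*(7*h + v)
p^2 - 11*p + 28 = (p - 7)*(p - 4)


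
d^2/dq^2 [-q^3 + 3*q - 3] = -6*q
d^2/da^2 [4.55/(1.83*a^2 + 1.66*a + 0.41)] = (-30.47499*a^2 - 27.64398*a + 4.55*(3.66*a + 1.66)*(7.32*a + 3.32) - 6.82773)/(1.83*a^2 + 1.66*a + 0.41)^3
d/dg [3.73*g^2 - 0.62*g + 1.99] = 7.46*g - 0.62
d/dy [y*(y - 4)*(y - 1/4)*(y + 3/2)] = 4*y^3 - 33*y^2/4 - 43*y/4 + 3/2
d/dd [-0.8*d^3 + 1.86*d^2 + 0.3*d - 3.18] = -2.4*d^2 + 3.72*d + 0.3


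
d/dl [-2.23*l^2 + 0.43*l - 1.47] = 0.43 - 4.46*l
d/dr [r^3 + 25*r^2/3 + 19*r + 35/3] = 3*r^2 + 50*r/3 + 19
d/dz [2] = 0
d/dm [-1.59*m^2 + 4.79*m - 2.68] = 4.79 - 3.18*m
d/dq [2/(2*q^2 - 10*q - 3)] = 4*(5 - 2*q)/(-2*q^2 + 10*q + 3)^2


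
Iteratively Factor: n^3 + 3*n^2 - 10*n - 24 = (n + 4)*(n^2 - n - 6) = (n - 3)*(n + 4)*(n + 2)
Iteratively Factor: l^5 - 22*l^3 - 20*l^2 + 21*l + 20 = (l - 1)*(l^4 + l^3 - 21*l^2 - 41*l - 20) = (l - 5)*(l - 1)*(l^3 + 6*l^2 + 9*l + 4) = (l - 5)*(l - 1)*(l + 1)*(l^2 + 5*l + 4) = (l - 5)*(l - 1)*(l + 1)^2*(l + 4)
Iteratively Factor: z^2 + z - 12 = (z + 4)*(z - 3)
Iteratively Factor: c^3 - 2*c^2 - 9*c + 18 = (c - 2)*(c^2 - 9) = (c - 3)*(c - 2)*(c + 3)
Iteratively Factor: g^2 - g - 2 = (g + 1)*(g - 2)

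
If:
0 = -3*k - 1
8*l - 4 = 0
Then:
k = -1/3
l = 1/2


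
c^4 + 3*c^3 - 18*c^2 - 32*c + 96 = (c - 3)*(c - 2)*(c + 4)^2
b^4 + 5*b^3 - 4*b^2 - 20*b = b*(b - 2)*(b + 2)*(b + 5)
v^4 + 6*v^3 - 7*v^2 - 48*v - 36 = (v - 3)*(v + 1)*(v + 2)*(v + 6)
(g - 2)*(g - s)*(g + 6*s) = g^3 + 5*g^2*s - 2*g^2 - 6*g*s^2 - 10*g*s + 12*s^2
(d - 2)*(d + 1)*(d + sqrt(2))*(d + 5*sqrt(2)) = d^4 - d^3 + 6*sqrt(2)*d^3 - 6*sqrt(2)*d^2 + 8*d^2 - 12*sqrt(2)*d - 10*d - 20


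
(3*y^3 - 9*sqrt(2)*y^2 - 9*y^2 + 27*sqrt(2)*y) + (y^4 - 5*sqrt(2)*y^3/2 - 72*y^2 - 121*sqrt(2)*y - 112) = y^4 - 5*sqrt(2)*y^3/2 + 3*y^3 - 81*y^2 - 9*sqrt(2)*y^2 - 94*sqrt(2)*y - 112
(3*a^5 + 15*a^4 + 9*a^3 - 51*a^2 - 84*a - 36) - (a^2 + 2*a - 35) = 3*a^5 + 15*a^4 + 9*a^3 - 52*a^2 - 86*a - 1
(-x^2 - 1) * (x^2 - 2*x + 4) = -x^4 + 2*x^3 - 5*x^2 + 2*x - 4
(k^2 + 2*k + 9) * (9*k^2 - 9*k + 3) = 9*k^4 + 9*k^3 + 66*k^2 - 75*k + 27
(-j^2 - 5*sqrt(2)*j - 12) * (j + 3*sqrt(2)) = -j^3 - 8*sqrt(2)*j^2 - 42*j - 36*sqrt(2)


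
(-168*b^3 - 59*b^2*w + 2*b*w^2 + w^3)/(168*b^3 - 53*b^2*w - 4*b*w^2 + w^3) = (3*b + w)/(-3*b + w)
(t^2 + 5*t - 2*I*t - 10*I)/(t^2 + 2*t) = (t^2 + t*(5 - 2*I) - 10*I)/(t*(t + 2))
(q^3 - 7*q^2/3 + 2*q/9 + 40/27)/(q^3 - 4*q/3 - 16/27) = (3*q - 5)/(3*q + 2)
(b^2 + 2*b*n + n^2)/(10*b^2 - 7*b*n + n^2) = (b^2 + 2*b*n + n^2)/(10*b^2 - 7*b*n + n^2)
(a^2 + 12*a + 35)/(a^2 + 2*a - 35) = (a + 5)/(a - 5)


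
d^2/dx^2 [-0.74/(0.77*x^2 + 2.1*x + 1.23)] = (0.877492*x^2 + 2.39316*x - 0.74*(1.54*x + 2.1)*(3.08*x + 4.2) + 1.401708)/(0.77*x^2 + 2.1*x + 1.23)^3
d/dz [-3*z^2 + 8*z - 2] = 8 - 6*z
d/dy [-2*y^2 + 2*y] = 2 - 4*y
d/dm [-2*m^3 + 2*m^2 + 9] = 2*m*(2 - 3*m)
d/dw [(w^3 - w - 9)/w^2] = (w^3 + w + 18)/w^3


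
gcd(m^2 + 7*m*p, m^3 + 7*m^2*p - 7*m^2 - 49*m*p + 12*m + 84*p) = m + 7*p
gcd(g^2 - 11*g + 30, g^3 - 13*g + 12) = 1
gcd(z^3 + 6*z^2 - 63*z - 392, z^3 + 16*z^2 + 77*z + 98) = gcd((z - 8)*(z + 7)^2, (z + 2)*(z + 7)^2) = z^2 + 14*z + 49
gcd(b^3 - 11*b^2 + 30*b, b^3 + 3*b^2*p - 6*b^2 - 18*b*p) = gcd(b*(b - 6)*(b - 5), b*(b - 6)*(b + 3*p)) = b^2 - 6*b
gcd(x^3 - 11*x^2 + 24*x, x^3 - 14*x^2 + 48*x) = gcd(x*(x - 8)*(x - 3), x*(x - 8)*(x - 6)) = x^2 - 8*x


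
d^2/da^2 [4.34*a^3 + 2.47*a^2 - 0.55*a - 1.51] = 26.04*a + 4.94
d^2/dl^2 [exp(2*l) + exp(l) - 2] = (4*exp(l) + 1)*exp(l)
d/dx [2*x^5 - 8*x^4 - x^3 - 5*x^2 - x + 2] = 10*x^4 - 32*x^3 - 3*x^2 - 10*x - 1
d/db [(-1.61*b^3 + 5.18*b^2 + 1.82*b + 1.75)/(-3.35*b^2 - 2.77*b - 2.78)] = (5.3935*b^4 + 8.9194*b^3 + 5.1758*b^2 - 17.0758*b - 0.2121)/(11.2225*b^4 + 18.559*b^3 + 26.2989*b^2 + 15.4012*b + 7.7284)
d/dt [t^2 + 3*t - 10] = 2*t + 3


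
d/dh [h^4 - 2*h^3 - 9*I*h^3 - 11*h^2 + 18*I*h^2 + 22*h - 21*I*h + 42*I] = 4*h^3 + h^2*(-6 - 27*I) + h*(-22 + 36*I) + 22 - 21*I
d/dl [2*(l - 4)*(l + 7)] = 4*l + 6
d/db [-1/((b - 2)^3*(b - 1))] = (4*b - 5)/((b - 2)^4*(b - 1)^2)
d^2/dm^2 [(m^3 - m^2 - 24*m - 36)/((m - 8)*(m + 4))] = 40*(m^3 + 9*m^2 + 60*m + 16)/(m^6 - 12*m^5 - 48*m^4 + 704*m^3 + 1536*m^2 - 12288*m - 32768)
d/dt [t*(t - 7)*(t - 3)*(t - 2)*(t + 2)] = 5*t^4 - 40*t^3 + 51*t^2 + 80*t - 84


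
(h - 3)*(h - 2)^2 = h^3 - 7*h^2 + 16*h - 12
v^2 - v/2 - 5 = (v - 5/2)*(v + 2)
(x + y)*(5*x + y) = 5*x^2 + 6*x*y + y^2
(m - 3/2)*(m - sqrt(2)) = m^2 - 3*m/2 - sqrt(2)*m + 3*sqrt(2)/2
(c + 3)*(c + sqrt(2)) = c^2 + sqrt(2)*c + 3*c + 3*sqrt(2)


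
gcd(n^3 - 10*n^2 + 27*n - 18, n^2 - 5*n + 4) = n - 1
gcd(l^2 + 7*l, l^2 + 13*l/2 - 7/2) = l + 7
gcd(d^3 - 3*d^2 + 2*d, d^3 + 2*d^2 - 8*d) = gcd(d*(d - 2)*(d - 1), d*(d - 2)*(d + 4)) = d^2 - 2*d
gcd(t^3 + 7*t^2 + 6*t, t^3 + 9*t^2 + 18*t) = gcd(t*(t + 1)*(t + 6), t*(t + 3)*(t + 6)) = t^2 + 6*t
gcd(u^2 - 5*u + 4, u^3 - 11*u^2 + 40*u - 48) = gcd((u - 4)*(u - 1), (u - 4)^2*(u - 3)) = u - 4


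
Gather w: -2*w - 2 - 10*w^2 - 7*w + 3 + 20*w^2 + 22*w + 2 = 10*w^2 + 13*w + 3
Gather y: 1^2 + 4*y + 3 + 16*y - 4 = 20*y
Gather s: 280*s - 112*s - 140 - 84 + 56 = 168*s - 168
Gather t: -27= -27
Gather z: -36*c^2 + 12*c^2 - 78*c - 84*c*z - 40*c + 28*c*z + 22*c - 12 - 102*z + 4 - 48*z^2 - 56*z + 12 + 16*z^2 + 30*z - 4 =-24*c^2 - 96*c - 32*z^2 + z*(-56*c - 128)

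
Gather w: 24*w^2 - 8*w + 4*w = 24*w^2 - 4*w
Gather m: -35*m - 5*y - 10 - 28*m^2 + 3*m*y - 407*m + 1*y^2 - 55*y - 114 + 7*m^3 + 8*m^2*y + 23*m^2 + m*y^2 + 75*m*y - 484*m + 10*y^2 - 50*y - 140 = 7*m^3 + m^2*(8*y - 5) + m*(y^2 + 78*y - 926) + 11*y^2 - 110*y - 264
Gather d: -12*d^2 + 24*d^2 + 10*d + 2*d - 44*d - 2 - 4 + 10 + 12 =12*d^2 - 32*d + 16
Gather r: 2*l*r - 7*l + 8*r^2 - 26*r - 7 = -7*l + 8*r^2 + r*(2*l - 26) - 7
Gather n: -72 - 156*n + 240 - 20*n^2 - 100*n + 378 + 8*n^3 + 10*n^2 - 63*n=8*n^3 - 10*n^2 - 319*n + 546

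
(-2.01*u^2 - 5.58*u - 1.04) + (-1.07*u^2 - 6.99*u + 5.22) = -3.08*u^2 - 12.57*u + 4.18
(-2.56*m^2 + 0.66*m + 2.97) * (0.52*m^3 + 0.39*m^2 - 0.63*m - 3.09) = -1.3312*m^5 - 0.6552*m^4 + 3.4146*m^3 + 8.6529*m^2 - 3.9105*m - 9.1773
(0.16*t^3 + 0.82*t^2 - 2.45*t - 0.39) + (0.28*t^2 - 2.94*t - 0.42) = 0.16*t^3 + 1.1*t^2 - 5.39*t - 0.81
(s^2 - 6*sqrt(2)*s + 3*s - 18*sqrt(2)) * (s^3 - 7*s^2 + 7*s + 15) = s^5 - 6*sqrt(2)*s^4 - 4*s^4 - 14*s^3 + 24*sqrt(2)*s^3 + 36*s^2 + 84*sqrt(2)*s^2 - 216*sqrt(2)*s + 45*s - 270*sqrt(2)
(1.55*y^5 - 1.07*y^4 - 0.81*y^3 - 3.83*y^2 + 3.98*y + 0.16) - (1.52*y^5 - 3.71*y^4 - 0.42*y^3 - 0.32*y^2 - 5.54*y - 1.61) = 0.03*y^5 + 2.64*y^4 - 0.39*y^3 - 3.51*y^2 + 9.52*y + 1.77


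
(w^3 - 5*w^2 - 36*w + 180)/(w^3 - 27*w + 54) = (w^2 - 11*w + 30)/(w^2 - 6*w + 9)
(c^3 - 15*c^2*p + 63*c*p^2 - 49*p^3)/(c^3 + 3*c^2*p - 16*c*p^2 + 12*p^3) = (-c^2 + 14*c*p - 49*p^2)/(-c^2 - 4*c*p + 12*p^2)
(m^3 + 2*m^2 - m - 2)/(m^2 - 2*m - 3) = (m^2 + m - 2)/(m - 3)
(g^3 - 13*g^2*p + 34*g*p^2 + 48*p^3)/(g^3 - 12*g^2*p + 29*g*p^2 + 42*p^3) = (-g + 8*p)/(-g + 7*p)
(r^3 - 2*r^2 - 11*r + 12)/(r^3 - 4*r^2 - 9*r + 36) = (r - 1)/(r - 3)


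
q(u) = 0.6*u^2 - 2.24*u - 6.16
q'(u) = 1.2*u - 2.24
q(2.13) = -8.21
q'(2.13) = 0.32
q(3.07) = -7.38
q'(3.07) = 1.44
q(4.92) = -2.66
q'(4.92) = 3.66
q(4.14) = -5.15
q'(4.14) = 2.73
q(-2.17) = 1.53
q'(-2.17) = -4.84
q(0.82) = -7.59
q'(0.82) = -1.26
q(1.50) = -8.17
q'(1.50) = -0.44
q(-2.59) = 3.67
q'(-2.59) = -5.35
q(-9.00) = 62.60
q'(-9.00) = -13.04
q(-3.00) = 5.96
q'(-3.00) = -5.84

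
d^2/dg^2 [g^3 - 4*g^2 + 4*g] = 6*g - 8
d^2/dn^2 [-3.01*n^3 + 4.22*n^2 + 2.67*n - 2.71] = 8.44 - 18.06*n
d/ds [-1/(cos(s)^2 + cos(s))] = -(sin(s)/cos(s)^2 + 2*tan(s))/(cos(s) + 1)^2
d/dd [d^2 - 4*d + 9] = 2*d - 4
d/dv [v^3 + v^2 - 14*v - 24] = 3*v^2 + 2*v - 14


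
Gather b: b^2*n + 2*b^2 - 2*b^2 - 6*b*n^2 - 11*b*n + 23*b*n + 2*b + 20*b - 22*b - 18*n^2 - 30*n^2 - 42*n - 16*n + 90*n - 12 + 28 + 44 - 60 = b^2*n + b*(-6*n^2 + 12*n) - 48*n^2 + 32*n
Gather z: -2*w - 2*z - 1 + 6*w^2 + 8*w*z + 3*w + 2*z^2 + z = 6*w^2 + w + 2*z^2 + z*(8*w - 1) - 1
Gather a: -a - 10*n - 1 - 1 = -a - 10*n - 2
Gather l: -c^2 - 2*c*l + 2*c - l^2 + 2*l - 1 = -c^2 + 2*c - l^2 + l*(2 - 2*c) - 1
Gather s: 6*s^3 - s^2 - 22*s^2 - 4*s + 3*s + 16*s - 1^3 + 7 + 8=6*s^3 - 23*s^2 + 15*s + 14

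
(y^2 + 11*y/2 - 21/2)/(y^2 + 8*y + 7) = (y - 3/2)/(y + 1)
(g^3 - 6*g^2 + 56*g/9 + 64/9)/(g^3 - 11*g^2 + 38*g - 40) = (g^2 - 2*g - 16/9)/(g^2 - 7*g + 10)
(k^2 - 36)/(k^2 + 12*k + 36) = (k - 6)/(k + 6)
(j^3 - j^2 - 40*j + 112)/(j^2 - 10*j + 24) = (j^2 + 3*j - 28)/(j - 6)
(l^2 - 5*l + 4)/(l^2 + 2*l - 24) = (l - 1)/(l + 6)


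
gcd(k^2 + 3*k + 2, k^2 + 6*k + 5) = k + 1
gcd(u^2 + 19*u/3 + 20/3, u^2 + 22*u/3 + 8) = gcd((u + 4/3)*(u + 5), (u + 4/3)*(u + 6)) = u + 4/3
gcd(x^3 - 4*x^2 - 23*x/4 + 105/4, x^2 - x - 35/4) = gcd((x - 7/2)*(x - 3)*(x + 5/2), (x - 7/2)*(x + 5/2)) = x^2 - x - 35/4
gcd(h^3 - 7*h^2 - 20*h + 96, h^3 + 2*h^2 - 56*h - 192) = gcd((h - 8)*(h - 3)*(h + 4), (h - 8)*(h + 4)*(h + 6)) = h^2 - 4*h - 32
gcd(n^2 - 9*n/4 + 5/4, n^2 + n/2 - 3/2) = n - 1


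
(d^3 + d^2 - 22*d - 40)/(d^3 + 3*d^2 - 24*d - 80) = (d + 2)/(d + 4)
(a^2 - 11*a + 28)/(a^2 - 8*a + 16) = (a - 7)/(a - 4)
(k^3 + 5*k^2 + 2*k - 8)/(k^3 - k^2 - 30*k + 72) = (k^3 + 5*k^2 + 2*k - 8)/(k^3 - k^2 - 30*k + 72)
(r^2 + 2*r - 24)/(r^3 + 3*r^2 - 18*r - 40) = (r + 6)/(r^2 + 7*r + 10)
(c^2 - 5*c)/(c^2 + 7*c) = (c - 5)/(c + 7)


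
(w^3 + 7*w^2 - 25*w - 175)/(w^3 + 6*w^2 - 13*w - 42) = (w^2 - 25)/(w^2 - w - 6)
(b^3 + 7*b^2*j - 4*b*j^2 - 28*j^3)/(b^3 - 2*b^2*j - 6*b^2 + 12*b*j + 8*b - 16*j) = (b^2 + 9*b*j + 14*j^2)/(b^2 - 6*b + 8)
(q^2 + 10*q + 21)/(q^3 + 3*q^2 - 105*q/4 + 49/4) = 4*(q + 3)/(4*q^2 - 16*q + 7)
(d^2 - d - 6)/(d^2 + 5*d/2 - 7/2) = 2*(d^2 - d - 6)/(2*d^2 + 5*d - 7)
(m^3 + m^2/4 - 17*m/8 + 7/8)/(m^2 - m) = m + 5/4 - 7/(8*m)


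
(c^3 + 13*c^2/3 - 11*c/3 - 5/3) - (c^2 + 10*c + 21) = c^3 + 10*c^2/3 - 41*c/3 - 68/3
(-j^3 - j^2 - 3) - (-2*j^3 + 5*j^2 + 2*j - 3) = j^3 - 6*j^2 - 2*j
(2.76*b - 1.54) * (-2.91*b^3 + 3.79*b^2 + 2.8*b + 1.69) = -8.0316*b^4 + 14.9418*b^3 + 1.8914*b^2 + 0.3524*b - 2.6026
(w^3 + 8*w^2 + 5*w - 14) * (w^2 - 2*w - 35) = w^5 + 6*w^4 - 46*w^3 - 304*w^2 - 147*w + 490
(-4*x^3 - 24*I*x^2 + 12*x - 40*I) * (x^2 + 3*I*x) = -4*x^5 - 36*I*x^4 + 84*x^3 - 4*I*x^2 + 120*x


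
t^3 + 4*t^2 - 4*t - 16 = (t - 2)*(t + 2)*(t + 4)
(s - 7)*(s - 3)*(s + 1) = s^3 - 9*s^2 + 11*s + 21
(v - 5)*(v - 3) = v^2 - 8*v + 15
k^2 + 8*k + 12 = (k + 2)*(k + 6)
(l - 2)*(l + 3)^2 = l^3 + 4*l^2 - 3*l - 18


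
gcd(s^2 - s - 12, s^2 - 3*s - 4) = s - 4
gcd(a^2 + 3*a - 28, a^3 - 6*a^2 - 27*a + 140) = a - 4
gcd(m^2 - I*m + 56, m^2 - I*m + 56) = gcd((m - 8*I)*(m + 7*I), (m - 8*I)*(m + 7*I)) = m^2 - I*m + 56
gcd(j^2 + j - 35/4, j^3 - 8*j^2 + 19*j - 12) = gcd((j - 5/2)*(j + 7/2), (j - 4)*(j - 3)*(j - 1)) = 1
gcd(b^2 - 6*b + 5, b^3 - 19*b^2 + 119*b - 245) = b - 5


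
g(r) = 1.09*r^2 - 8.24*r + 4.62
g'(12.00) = 17.92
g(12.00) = 62.70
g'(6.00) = 4.84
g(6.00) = -5.58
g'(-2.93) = -14.63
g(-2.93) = 38.12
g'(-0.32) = -8.94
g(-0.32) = 7.37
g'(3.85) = 0.15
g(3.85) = -10.95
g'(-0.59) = -9.53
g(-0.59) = 9.86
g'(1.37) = -5.25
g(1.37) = -4.62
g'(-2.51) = -13.71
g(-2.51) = 32.17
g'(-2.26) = -13.17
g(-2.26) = 28.81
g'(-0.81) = -10.01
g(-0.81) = 12.01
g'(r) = 2.18*r - 8.24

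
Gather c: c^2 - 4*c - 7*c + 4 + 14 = c^2 - 11*c + 18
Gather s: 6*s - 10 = 6*s - 10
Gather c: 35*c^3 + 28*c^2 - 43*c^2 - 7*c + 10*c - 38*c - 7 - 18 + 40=35*c^3 - 15*c^2 - 35*c + 15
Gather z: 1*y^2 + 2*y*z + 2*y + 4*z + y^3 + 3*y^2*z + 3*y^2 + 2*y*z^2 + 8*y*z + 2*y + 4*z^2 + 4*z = y^3 + 4*y^2 + 4*y + z^2*(2*y + 4) + z*(3*y^2 + 10*y + 8)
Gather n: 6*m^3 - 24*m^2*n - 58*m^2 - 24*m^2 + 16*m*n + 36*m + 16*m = 6*m^3 - 82*m^2 + 52*m + n*(-24*m^2 + 16*m)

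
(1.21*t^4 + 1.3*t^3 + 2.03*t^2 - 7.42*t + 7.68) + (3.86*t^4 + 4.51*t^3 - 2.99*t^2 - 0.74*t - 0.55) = 5.07*t^4 + 5.81*t^3 - 0.96*t^2 - 8.16*t + 7.13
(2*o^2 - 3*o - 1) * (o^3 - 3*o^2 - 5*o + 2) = 2*o^5 - 9*o^4 - 2*o^3 + 22*o^2 - o - 2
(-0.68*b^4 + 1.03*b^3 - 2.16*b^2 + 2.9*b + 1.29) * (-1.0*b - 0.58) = 0.68*b^5 - 0.6356*b^4 + 1.5626*b^3 - 1.6472*b^2 - 2.972*b - 0.7482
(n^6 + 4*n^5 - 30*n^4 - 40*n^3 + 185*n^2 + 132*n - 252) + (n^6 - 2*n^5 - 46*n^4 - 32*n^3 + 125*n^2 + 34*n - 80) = 2*n^6 + 2*n^5 - 76*n^4 - 72*n^3 + 310*n^2 + 166*n - 332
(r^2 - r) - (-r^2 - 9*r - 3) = 2*r^2 + 8*r + 3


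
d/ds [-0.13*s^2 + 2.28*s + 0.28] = 2.28 - 0.26*s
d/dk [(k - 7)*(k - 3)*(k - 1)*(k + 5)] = 4*k^3 - 18*k^2 - 48*k + 134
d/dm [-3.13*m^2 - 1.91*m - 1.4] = -6.26*m - 1.91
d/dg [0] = 0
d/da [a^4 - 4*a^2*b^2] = 4*a*(a^2 - 2*b^2)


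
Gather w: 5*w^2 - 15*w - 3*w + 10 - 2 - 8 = 5*w^2 - 18*w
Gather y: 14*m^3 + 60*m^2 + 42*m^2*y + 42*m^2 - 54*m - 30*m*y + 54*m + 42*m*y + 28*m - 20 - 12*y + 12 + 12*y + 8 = 14*m^3 + 102*m^2 + 28*m + y*(42*m^2 + 12*m)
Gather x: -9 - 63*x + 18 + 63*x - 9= 0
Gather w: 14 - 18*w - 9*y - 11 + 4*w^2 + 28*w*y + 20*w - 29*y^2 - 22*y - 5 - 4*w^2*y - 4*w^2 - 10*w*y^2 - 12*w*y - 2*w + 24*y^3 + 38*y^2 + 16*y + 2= -4*w^2*y + w*(-10*y^2 + 16*y) + 24*y^3 + 9*y^2 - 15*y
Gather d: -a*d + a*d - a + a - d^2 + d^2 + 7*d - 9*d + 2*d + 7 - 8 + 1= 0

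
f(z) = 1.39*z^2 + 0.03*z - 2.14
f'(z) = 2.78*z + 0.03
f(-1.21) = -0.14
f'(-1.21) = -3.33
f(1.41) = 0.67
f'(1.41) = 3.95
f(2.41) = 6.01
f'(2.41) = 6.73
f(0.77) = -1.29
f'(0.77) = 2.17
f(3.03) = 10.71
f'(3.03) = 8.45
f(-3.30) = 12.90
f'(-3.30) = -9.14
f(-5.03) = 32.88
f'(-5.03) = -13.95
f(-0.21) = -2.09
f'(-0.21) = -0.55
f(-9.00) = 110.18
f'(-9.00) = -24.99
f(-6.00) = 47.72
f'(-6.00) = -16.65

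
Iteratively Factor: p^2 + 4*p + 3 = (p + 3)*(p + 1)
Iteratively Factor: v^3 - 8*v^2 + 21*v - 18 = (v - 3)*(v^2 - 5*v + 6) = (v - 3)*(v - 2)*(v - 3)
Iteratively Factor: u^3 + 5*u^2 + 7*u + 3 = (u + 3)*(u^2 + 2*u + 1) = (u + 1)*(u + 3)*(u + 1)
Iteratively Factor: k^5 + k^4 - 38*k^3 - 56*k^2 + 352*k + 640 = (k + 4)*(k^4 - 3*k^3 - 26*k^2 + 48*k + 160) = (k - 5)*(k + 4)*(k^3 + 2*k^2 - 16*k - 32) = (k - 5)*(k + 2)*(k + 4)*(k^2 - 16) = (k - 5)*(k - 4)*(k + 2)*(k + 4)*(k + 4)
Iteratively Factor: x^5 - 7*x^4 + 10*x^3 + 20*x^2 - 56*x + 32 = (x - 2)*(x^4 - 5*x^3 + 20*x - 16) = (x - 2)*(x + 2)*(x^3 - 7*x^2 + 14*x - 8) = (x - 2)^2*(x + 2)*(x^2 - 5*x + 4) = (x - 4)*(x - 2)^2*(x + 2)*(x - 1)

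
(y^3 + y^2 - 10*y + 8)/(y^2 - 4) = (y^2 + 3*y - 4)/(y + 2)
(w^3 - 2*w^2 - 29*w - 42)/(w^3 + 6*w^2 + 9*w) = (w^2 - 5*w - 14)/(w*(w + 3))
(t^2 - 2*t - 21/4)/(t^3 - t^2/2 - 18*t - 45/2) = (t - 7/2)/(t^2 - 2*t - 15)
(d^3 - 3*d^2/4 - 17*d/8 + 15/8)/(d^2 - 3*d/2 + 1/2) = (8*d^2 + 2*d - 15)/(4*(2*d - 1))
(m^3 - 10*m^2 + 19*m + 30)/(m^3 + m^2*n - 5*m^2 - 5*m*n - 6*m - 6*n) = (m - 5)/(m + n)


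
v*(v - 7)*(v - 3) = v^3 - 10*v^2 + 21*v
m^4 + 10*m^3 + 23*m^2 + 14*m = m*(m + 1)*(m + 2)*(m + 7)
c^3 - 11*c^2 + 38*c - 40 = (c - 5)*(c - 4)*(c - 2)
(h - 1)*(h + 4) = h^2 + 3*h - 4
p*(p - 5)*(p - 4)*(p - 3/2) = p^4 - 21*p^3/2 + 67*p^2/2 - 30*p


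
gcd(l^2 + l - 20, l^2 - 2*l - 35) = l + 5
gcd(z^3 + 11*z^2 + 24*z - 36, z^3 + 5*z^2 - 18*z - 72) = z + 6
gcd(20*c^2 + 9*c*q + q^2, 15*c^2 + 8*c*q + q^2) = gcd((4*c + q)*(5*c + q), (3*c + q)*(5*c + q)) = 5*c + q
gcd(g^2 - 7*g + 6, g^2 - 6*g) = g - 6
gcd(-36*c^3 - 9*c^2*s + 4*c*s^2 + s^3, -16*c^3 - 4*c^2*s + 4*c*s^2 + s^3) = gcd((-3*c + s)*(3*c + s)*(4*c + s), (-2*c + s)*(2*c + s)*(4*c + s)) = 4*c + s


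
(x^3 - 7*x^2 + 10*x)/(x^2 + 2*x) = (x^2 - 7*x + 10)/(x + 2)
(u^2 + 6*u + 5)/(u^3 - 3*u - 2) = (u + 5)/(u^2 - u - 2)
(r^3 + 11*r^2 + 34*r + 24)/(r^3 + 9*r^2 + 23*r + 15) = (r^2 + 10*r + 24)/(r^2 + 8*r + 15)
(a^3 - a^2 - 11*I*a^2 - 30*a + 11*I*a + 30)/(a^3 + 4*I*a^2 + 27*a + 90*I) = (a^2 - a*(1 + 6*I) + 6*I)/(a^2 + 9*I*a - 18)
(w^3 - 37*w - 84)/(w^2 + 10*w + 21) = (w^2 - 3*w - 28)/(w + 7)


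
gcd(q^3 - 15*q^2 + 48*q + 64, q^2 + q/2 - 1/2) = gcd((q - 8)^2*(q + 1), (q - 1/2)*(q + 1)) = q + 1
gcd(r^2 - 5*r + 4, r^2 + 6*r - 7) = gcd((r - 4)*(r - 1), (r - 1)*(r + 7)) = r - 1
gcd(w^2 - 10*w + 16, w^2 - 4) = w - 2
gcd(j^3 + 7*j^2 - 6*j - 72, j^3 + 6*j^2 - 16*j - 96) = j^2 + 10*j + 24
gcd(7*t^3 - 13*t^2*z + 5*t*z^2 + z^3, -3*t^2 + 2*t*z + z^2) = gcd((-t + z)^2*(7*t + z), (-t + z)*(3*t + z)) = -t + z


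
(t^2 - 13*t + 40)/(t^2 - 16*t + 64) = (t - 5)/(t - 8)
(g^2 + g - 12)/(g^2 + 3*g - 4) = (g - 3)/(g - 1)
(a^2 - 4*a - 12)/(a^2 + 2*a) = (a - 6)/a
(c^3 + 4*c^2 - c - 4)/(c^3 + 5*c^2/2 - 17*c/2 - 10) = 2*(c - 1)/(2*c - 5)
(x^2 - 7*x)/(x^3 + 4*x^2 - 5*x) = (x - 7)/(x^2 + 4*x - 5)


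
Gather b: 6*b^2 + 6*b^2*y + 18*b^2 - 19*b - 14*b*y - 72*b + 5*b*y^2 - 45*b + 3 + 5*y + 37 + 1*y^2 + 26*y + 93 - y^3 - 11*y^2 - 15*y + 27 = b^2*(6*y + 24) + b*(5*y^2 - 14*y - 136) - y^3 - 10*y^2 + 16*y + 160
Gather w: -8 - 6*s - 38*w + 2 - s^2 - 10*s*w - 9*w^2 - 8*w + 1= -s^2 - 6*s - 9*w^2 + w*(-10*s - 46) - 5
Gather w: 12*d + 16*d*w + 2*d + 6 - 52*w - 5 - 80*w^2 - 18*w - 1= 14*d - 80*w^2 + w*(16*d - 70)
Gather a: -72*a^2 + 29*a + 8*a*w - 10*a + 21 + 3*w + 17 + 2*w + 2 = -72*a^2 + a*(8*w + 19) + 5*w + 40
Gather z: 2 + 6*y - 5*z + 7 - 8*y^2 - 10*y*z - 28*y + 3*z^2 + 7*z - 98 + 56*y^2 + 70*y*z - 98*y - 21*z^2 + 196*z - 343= 48*y^2 - 120*y - 18*z^2 + z*(60*y + 198) - 432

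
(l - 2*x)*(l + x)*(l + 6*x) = l^3 + 5*l^2*x - 8*l*x^2 - 12*x^3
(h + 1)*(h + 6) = h^2 + 7*h + 6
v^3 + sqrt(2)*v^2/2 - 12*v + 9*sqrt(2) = (v - 3*sqrt(2)/2)*(v - sqrt(2))*(v + 3*sqrt(2))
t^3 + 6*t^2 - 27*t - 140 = (t - 5)*(t + 4)*(t + 7)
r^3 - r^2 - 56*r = r*(r - 8)*(r + 7)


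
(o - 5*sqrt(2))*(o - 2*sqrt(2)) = o^2 - 7*sqrt(2)*o + 20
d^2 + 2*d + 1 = (d + 1)^2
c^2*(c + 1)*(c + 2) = c^4 + 3*c^3 + 2*c^2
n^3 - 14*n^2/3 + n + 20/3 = (n - 4)*(n - 5/3)*(n + 1)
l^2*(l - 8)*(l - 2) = l^4 - 10*l^3 + 16*l^2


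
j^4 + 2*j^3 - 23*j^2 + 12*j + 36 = (j - 3)*(j - 2)*(j + 1)*(j + 6)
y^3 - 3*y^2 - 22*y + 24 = (y - 6)*(y - 1)*(y + 4)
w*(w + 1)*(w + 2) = w^3 + 3*w^2 + 2*w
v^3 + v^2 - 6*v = v*(v - 2)*(v + 3)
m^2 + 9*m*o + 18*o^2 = (m + 3*o)*(m + 6*o)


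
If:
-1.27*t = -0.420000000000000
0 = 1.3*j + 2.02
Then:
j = -1.55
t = 0.33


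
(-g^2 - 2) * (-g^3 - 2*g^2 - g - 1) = g^5 + 2*g^4 + 3*g^3 + 5*g^2 + 2*g + 2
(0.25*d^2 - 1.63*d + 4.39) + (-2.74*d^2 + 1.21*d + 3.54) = -2.49*d^2 - 0.42*d + 7.93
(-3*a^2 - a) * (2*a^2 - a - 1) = -6*a^4 + a^3 + 4*a^2 + a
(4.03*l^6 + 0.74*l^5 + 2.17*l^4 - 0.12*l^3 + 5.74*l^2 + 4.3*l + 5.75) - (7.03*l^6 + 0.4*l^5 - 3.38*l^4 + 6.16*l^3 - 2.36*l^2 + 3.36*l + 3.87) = -3.0*l^6 + 0.34*l^5 + 5.55*l^4 - 6.28*l^3 + 8.1*l^2 + 0.94*l + 1.88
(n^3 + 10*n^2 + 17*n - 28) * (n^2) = n^5 + 10*n^4 + 17*n^3 - 28*n^2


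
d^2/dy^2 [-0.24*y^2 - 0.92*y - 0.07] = -0.480000000000000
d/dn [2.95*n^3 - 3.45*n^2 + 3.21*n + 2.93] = 8.85*n^2 - 6.9*n + 3.21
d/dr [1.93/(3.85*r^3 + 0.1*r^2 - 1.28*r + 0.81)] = (-22.2915*r^2 - 0.386*r + 2.4704)/(3.85*r^3 + 0.1*r^2 - 1.28*r + 0.81)^2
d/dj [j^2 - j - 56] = 2*j - 1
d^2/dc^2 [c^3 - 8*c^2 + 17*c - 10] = 6*c - 16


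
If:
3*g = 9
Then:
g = 3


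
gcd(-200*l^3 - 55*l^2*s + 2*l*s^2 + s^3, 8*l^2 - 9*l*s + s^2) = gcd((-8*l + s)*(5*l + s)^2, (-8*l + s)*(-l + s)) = -8*l + s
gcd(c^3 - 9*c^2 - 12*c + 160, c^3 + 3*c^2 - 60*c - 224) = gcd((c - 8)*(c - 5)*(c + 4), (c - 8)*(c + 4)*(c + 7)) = c^2 - 4*c - 32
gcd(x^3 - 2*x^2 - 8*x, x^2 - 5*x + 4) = x - 4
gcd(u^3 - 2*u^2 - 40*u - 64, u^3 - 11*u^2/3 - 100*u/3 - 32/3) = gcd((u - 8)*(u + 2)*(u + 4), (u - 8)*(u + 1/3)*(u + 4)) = u^2 - 4*u - 32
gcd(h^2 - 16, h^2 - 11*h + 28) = h - 4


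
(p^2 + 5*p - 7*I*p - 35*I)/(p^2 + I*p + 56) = (p + 5)/(p + 8*I)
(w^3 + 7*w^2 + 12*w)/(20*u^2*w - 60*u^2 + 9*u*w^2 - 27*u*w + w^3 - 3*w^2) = w*(w^2 + 7*w + 12)/(20*u^2*w - 60*u^2 + 9*u*w^2 - 27*u*w + w^3 - 3*w^2)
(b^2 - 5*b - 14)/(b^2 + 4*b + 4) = (b - 7)/(b + 2)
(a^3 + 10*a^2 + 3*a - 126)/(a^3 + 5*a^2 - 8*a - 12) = (a^2 + 4*a - 21)/(a^2 - a - 2)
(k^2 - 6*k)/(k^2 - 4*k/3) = 3*(k - 6)/(3*k - 4)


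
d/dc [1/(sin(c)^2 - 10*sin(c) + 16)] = 2*(5 - sin(c))*cos(c)/(sin(c)^2 - 10*sin(c) + 16)^2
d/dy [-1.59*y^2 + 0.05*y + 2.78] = 0.05 - 3.18*y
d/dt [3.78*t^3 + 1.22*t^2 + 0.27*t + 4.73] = 11.34*t^2 + 2.44*t + 0.27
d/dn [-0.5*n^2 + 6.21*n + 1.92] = 6.21 - 1.0*n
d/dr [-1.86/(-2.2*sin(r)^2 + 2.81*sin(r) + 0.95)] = (5.2266 - 8.184*sin(r))*cos(r)/(-2.2*sin(r)^2 + 2.81*sin(r) + 0.95)^2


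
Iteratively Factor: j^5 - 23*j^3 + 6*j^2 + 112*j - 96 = (j - 2)*(j^4 + 2*j^3 - 19*j^2 - 32*j + 48) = (j - 2)*(j + 4)*(j^3 - 2*j^2 - 11*j + 12) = (j - 2)*(j - 1)*(j + 4)*(j^2 - j - 12) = (j - 2)*(j - 1)*(j + 3)*(j + 4)*(j - 4)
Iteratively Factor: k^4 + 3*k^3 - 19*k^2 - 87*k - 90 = (k + 2)*(k^3 + k^2 - 21*k - 45) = (k - 5)*(k + 2)*(k^2 + 6*k + 9) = (k - 5)*(k + 2)*(k + 3)*(k + 3)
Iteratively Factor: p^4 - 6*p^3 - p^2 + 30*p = (p + 2)*(p^3 - 8*p^2 + 15*p) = (p - 3)*(p + 2)*(p^2 - 5*p) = (p - 5)*(p - 3)*(p + 2)*(p)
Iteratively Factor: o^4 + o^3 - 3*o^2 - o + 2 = (o + 2)*(o^3 - o^2 - o + 1) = (o - 1)*(o + 2)*(o^2 - 1) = (o - 1)*(o + 1)*(o + 2)*(o - 1)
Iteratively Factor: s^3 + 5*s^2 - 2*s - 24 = (s + 4)*(s^2 + s - 6) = (s - 2)*(s + 4)*(s + 3)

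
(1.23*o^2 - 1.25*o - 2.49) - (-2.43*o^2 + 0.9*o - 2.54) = 3.66*o^2 - 2.15*o + 0.0499999999999998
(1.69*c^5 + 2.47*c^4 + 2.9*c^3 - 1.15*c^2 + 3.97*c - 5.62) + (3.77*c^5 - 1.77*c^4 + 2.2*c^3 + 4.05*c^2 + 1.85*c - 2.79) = 5.46*c^5 + 0.7*c^4 + 5.1*c^3 + 2.9*c^2 + 5.82*c - 8.41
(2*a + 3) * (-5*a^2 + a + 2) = -10*a^3 - 13*a^2 + 7*a + 6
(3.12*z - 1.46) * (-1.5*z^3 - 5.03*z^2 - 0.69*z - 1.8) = -4.68*z^4 - 13.5036*z^3 + 5.191*z^2 - 4.6086*z + 2.628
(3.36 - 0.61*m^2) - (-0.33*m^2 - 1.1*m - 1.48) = -0.28*m^2 + 1.1*m + 4.84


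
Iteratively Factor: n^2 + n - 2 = (n + 2)*(n - 1)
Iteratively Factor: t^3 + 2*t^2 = (t)*(t^2 + 2*t) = t*(t + 2)*(t)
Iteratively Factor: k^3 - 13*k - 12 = (k + 1)*(k^2 - k - 12) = (k + 1)*(k + 3)*(k - 4)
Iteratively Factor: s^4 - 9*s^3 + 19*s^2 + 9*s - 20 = (s - 4)*(s^3 - 5*s^2 - s + 5) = (s - 5)*(s - 4)*(s^2 - 1) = (s - 5)*(s - 4)*(s + 1)*(s - 1)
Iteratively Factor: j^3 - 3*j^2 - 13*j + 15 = (j - 5)*(j^2 + 2*j - 3) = (j - 5)*(j + 3)*(j - 1)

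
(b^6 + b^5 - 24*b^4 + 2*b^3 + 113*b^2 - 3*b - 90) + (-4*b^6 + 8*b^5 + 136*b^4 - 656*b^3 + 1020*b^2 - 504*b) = -3*b^6 + 9*b^5 + 112*b^4 - 654*b^3 + 1133*b^2 - 507*b - 90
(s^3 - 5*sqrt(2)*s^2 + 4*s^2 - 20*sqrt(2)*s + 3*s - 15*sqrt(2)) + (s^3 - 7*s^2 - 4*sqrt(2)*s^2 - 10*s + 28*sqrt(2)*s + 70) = 2*s^3 - 9*sqrt(2)*s^2 - 3*s^2 - 7*s + 8*sqrt(2)*s - 15*sqrt(2) + 70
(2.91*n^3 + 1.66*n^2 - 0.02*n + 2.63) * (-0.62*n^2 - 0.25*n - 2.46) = -1.8042*n^5 - 1.7567*n^4 - 7.5612*n^3 - 5.7092*n^2 - 0.6083*n - 6.4698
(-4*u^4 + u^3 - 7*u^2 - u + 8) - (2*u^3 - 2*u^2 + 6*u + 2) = -4*u^4 - u^3 - 5*u^2 - 7*u + 6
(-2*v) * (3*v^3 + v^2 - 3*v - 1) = -6*v^4 - 2*v^3 + 6*v^2 + 2*v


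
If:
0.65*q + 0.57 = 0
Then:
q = -0.88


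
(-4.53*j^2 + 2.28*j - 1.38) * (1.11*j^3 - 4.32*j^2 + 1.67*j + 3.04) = -5.0283*j^5 + 22.1004*j^4 - 18.9465*j^3 - 4.002*j^2 + 4.6266*j - 4.1952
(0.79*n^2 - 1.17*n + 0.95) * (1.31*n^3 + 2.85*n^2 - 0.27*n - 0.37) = 1.0349*n^5 + 0.7188*n^4 - 2.3033*n^3 + 2.7311*n^2 + 0.1764*n - 0.3515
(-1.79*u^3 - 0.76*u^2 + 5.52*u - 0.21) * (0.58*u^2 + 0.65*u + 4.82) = -1.0382*u^5 - 1.6043*u^4 - 5.9202*u^3 - 0.197000000000001*u^2 + 26.4699*u - 1.0122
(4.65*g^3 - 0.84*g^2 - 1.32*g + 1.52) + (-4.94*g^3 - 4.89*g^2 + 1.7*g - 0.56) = -0.29*g^3 - 5.73*g^2 + 0.38*g + 0.96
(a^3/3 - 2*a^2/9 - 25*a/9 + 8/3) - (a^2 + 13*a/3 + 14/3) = a^3/3 - 11*a^2/9 - 64*a/9 - 2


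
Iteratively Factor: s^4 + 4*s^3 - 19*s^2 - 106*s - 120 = (s + 2)*(s^3 + 2*s^2 - 23*s - 60) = (s + 2)*(s + 3)*(s^2 - s - 20) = (s - 5)*(s + 2)*(s + 3)*(s + 4)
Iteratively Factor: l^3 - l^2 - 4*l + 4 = (l + 2)*(l^2 - 3*l + 2) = (l - 1)*(l + 2)*(l - 2)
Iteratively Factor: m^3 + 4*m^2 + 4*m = (m)*(m^2 + 4*m + 4) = m*(m + 2)*(m + 2)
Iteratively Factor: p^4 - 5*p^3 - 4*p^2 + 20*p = (p)*(p^3 - 5*p^2 - 4*p + 20) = p*(p - 2)*(p^2 - 3*p - 10) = p*(p - 2)*(p + 2)*(p - 5)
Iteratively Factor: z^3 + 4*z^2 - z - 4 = (z - 1)*(z^2 + 5*z + 4) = (z - 1)*(z + 4)*(z + 1)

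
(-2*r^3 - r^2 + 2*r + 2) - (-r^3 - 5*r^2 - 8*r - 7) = -r^3 + 4*r^2 + 10*r + 9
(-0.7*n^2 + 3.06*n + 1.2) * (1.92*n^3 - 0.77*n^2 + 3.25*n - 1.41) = -1.344*n^5 + 6.4142*n^4 - 2.3272*n^3 + 10.008*n^2 - 0.4146*n - 1.692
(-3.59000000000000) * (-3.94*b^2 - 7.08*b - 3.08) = 14.1446*b^2 + 25.4172*b + 11.0572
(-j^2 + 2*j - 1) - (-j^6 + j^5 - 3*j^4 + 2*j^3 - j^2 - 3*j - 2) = j^6 - j^5 + 3*j^4 - 2*j^3 + 5*j + 1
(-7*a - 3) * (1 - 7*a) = 49*a^2 + 14*a - 3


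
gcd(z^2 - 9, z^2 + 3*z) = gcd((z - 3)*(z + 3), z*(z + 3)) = z + 3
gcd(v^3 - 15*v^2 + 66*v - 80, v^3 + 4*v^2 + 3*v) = 1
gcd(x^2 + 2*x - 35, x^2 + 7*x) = x + 7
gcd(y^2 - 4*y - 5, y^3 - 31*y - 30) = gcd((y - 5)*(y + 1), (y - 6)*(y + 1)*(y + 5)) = y + 1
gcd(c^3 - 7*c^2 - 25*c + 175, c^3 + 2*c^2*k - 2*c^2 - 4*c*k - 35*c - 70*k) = c^2 - 2*c - 35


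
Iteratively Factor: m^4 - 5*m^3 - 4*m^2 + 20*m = (m + 2)*(m^3 - 7*m^2 + 10*m) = m*(m + 2)*(m^2 - 7*m + 10) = m*(m - 2)*(m + 2)*(m - 5)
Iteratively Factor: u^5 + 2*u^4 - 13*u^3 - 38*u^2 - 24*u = (u + 2)*(u^4 - 13*u^2 - 12*u) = u*(u + 2)*(u^3 - 13*u - 12) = u*(u + 1)*(u + 2)*(u^2 - u - 12) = u*(u + 1)*(u + 2)*(u + 3)*(u - 4)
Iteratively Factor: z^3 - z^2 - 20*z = (z - 5)*(z^2 + 4*z) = z*(z - 5)*(z + 4)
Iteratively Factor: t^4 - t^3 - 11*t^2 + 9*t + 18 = (t - 3)*(t^3 + 2*t^2 - 5*t - 6) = (t - 3)*(t - 2)*(t^2 + 4*t + 3) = (t - 3)*(t - 2)*(t + 1)*(t + 3)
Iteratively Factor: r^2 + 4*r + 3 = (r + 1)*(r + 3)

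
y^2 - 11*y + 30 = (y - 6)*(y - 5)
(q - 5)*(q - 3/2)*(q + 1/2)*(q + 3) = q^4 - 3*q^3 - 55*q^2/4 + 33*q/2 + 45/4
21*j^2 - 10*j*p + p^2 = (-7*j + p)*(-3*j + p)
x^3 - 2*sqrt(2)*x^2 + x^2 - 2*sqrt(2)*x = x*(x + 1)*(x - 2*sqrt(2))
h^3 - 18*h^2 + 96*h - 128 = (h - 8)^2*(h - 2)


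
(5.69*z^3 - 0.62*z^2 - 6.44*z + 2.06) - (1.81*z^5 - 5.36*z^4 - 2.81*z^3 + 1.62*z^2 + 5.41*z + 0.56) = -1.81*z^5 + 5.36*z^4 + 8.5*z^3 - 2.24*z^2 - 11.85*z + 1.5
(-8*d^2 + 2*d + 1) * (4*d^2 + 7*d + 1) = -32*d^4 - 48*d^3 + 10*d^2 + 9*d + 1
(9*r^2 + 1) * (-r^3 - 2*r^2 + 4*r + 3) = -9*r^5 - 18*r^4 + 35*r^3 + 25*r^2 + 4*r + 3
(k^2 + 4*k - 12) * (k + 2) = k^3 + 6*k^2 - 4*k - 24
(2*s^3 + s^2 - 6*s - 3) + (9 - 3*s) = 2*s^3 + s^2 - 9*s + 6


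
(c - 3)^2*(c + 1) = c^3 - 5*c^2 + 3*c + 9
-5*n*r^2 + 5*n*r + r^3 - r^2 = r*(-5*n + r)*(r - 1)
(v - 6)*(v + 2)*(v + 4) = v^3 - 28*v - 48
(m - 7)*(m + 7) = m^2 - 49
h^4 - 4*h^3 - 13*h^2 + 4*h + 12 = (h - 6)*(h - 1)*(h + 1)*(h + 2)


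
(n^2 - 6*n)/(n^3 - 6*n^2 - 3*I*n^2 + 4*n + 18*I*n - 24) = n/(n^2 - 3*I*n + 4)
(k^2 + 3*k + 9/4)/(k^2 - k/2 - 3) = (k + 3/2)/(k - 2)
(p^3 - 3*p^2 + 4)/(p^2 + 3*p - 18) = (p^3 - 3*p^2 + 4)/(p^2 + 3*p - 18)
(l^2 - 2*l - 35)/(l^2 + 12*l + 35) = (l - 7)/(l + 7)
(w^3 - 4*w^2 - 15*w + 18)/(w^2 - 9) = (w^2 - 7*w + 6)/(w - 3)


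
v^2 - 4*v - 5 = (v - 5)*(v + 1)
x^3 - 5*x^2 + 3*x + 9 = (x - 3)^2*(x + 1)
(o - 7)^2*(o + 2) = o^3 - 12*o^2 + 21*o + 98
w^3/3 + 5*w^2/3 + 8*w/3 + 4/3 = (w/3 + 1/3)*(w + 2)^2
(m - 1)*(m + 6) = m^2 + 5*m - 6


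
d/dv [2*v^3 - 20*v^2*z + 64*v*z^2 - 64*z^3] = 6*v^2 - 40*v*z + 64*z^2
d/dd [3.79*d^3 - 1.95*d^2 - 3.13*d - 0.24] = 11.37*d^2 - 3.9*d - 3.13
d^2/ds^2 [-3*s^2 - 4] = -6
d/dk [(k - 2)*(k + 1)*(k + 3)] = 3*k^2 + 4*k - 5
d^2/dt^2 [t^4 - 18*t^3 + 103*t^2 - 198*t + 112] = 12*t^2 - 108*t + 206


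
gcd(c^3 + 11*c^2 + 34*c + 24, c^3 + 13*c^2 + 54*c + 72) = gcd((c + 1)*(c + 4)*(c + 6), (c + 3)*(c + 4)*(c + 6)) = c^2 + 10*c + 24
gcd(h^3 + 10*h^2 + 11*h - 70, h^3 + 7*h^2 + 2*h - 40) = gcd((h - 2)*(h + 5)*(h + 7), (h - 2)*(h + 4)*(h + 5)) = h^2 + 3*h - 10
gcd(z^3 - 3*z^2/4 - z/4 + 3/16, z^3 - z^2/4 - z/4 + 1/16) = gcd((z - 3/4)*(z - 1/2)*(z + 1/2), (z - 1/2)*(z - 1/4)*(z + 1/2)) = z^2 - 1/4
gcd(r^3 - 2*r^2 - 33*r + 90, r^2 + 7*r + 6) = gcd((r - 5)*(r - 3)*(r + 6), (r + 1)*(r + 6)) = r + 6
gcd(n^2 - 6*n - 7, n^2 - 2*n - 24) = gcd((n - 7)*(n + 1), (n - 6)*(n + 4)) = 1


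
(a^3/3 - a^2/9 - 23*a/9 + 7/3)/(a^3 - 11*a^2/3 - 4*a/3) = (-3*a^3 + a^2 + 23*a - 21)/(3*a*(-3*a^2 + 11*a + 4))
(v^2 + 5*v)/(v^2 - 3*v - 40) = v/(v - 8)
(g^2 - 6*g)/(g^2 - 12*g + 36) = g/(g - 6)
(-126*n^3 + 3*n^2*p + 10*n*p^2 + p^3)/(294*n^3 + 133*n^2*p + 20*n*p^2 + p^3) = (-3*n + p)/(7*n + p)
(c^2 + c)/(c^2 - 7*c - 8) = c/(c - 8)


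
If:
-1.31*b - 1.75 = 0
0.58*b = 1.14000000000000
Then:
No Solution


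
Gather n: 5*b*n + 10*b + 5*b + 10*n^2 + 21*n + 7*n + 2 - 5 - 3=15*b + 10*n^2 + n*(5*b + 28) - 6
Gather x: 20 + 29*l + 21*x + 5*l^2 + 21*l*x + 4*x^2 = 5*l^2 + 29*l + 4*x^2 + x*(21*l + 21) + 20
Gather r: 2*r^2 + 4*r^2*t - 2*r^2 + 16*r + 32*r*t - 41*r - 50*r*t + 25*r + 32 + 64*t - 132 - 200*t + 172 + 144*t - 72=4*r^2*t - 18*r*t + 8*t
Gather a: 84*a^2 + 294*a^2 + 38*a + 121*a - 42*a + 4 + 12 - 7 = 378*a^2 + 117*a + 9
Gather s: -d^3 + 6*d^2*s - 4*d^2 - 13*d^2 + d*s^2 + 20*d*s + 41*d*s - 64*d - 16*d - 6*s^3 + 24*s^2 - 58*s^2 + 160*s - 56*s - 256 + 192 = -d^3 - 17*d^2 - 80*d - 6*s^3 + s^2*(d - 34) + s*(6*d^2 + 61*d + 104) - 64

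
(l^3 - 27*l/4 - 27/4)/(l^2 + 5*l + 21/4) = (2*l^2 - 3*l - 9)/(2*l + 7)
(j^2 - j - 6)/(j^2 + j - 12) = (j + 2)/(j + 4)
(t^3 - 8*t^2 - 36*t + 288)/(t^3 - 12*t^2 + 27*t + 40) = (t^2 - 36)/(t^2 - 4*t - 5)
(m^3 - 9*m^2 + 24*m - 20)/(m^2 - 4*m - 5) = (m^2 - 4*m + 4)/(m + 1)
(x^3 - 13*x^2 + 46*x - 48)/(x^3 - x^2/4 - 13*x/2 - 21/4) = 4*(x^2 - 10*x + 16)/(4*x^2 + 11*x + 7)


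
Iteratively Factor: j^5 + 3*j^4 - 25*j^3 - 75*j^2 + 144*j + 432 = (j + 3)*(j^4 - 25*j^2 + 144) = (j + 3)*(j + 4)*(j^3 - 4*j^2 - 9*j + 36) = (j - 3)*(j + 3)*(j + 4)*(j^2 - j - 12) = (j - 3)*(j + 3)^2*(j + 4)*(j - 4)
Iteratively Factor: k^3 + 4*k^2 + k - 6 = (k + 3)*(k^2 + k - 2) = (k - 1)*(k + 3)*(k + 2)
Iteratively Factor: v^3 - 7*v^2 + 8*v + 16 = (v - 4)*(v^2 - 3*v - 4) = (v - 4)*(v + 1)*(v - 4)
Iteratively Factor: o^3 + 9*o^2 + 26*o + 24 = (o + 4)*(o^2 + 5*o + 6) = (o + 3)*(o + 4)*(o + 2)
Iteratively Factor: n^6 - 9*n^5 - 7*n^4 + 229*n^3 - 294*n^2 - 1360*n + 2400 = (n - 5)*(n^5 - 4*n^4 - 27*n^3 + 94*n^2 + 176*n - 480) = (n - 5)*(n - 4)*(n^4 - 27*n^2 - 14*n + 120) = (n - 5)^2*(n - 4)*(n^3 + 5*n^2 - 2*n - 24) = (n - 5)^2*(n - 4)*(n + 3)*(n^2 + 2*n - 8) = (n - 5)^2*(n - 4)*(n + 3)*(n + 4)*(n - 2)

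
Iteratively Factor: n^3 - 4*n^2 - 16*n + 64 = (n - 4)*(n^2 - 16) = (n - 4)*(n + 4)*(n - 4)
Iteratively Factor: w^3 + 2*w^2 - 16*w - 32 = (w - 4)*(w^2 + 6*w + 8) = (w - 4)*(w + 4)*(w + 2)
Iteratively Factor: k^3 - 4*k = (k)*(k^2 - 4) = k*(k + 2)*(k - 2)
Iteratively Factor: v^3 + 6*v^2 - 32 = (v + 4)*(v^2 + 2*v - 8) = (v + 4)^2*(v - 2)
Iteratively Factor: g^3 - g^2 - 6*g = (g + 2)*(g^2 - 3*g) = (g - 3)*(g + 2)*(g)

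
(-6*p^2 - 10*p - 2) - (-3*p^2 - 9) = -3*p^2 - 10*p + 7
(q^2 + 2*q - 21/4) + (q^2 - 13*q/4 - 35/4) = 2*q^2 - 5*q/4 - 14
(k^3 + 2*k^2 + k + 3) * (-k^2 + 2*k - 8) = -k^5 - 5*k^3 - 17*k^2 - 2*k - 24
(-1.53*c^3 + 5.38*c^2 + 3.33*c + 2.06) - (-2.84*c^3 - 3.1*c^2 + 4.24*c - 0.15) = 1.31*c^3 + 8.48*c^2 - 0.91*c + 2.21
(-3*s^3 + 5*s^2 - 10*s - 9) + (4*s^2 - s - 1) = -3*s^3 + 9*s^2 - 11*s - 10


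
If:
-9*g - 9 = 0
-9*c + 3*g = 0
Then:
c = -1/3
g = -1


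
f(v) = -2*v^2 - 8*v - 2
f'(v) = -4*v - 8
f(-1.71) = 5.83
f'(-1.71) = -1.16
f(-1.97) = 6.00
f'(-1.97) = -0.12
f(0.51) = -6.60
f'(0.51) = -10.04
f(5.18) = -97.10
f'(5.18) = -28.72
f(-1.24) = 4.84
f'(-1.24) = -3.04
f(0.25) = -4.12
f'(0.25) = -9.00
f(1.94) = -25.05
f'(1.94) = -15.76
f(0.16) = -3.33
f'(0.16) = -8.64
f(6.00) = -122.00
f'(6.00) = -32.00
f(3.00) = -44.00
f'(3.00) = -20.00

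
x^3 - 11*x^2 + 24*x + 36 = (x - 6)^2*(x + 1)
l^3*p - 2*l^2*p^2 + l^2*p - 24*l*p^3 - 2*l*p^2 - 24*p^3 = (l - 6*p)*(l + 4*p)*(l*p + p)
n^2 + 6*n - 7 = (n - 1)*(n + 7)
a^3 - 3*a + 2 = (a - 1)^2*(a + 2)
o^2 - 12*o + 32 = (o - 8)*(o - 4)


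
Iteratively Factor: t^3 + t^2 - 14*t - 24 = (t + 3)*(t^2 - 2*t - 8) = (t + 2)*(t + 3)*(t - 4)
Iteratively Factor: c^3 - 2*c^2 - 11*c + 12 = (c - 1)*(c^2 - c - 12) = (c - 1)*(c + 3)*(c - 4)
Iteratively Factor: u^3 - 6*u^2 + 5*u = (u)*(u^2 - 6*u + 5) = u*(u - 1)*(u - 5)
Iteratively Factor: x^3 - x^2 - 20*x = (x + 4)*(x^2 - 5*x) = (x - 5)*(x + 4)*(x)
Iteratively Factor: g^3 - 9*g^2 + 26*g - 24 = (g - 3)*(g^2 - 6*g + 8) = (g - 4)*(g - 3)*(g - 2)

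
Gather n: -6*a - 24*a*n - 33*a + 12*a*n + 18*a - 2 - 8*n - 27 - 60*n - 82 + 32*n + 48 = -21*a + n*(-12*a - 36) - 63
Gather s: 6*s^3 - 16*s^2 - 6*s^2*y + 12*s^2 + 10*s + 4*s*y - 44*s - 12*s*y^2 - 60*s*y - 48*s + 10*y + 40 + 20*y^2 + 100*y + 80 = 6*s^3 + s^2*(-6*y - 4) + s*(-12*y^2 - 56*y - 82) + 20*y^2 + 110*y + 120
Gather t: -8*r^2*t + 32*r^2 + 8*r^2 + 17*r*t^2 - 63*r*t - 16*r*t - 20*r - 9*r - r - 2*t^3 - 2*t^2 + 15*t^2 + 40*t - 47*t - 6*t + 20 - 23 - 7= 40*r^2 - 30*r - 2*t^3 + t^2*(17*r + 13) + t*(-8*r^2 - 79*r - 13) - 10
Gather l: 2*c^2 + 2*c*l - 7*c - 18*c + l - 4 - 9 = 2*c^2 - 25*c + l*(2*c + 1) - 13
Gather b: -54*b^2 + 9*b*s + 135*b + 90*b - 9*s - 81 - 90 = -54*b^2 + b*(9*s + 225) - 9*s - 171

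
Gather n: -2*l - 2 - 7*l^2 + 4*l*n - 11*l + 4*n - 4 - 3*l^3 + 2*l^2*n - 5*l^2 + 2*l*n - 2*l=-3*l^3 - 12*l^2 - 15*l + n*(2*l^2 + 6*l + 4) - 6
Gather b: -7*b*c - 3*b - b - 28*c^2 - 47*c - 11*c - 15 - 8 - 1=b*(-7*c - 4) - 28*c^2 - 58*c - 24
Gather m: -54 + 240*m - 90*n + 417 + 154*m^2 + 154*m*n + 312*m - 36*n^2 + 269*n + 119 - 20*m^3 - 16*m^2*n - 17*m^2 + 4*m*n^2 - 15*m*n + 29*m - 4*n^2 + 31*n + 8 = -20*m^3 + m^2*(137 - 16*n) + m*(4*n^2 + 139*n + 581) - 40*n^2 + 210*n + 490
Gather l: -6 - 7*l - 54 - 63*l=-70*l - 60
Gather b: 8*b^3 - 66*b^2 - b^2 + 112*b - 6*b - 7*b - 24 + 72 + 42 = 8*b^3 - 67*b^2 + 99*b + 90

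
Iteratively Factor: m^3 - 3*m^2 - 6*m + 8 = (m - 1)*(m^2 - 2*m - 8) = (m - 4)*(m - 1)*(m + 2)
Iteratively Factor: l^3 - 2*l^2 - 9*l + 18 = (l - 2)*(l^2 - 9) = (l - 3)*(l - 2)*(l + 3)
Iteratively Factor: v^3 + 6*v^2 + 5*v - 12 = (v + 4)*(v^2 + 2*v - 3) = (v + 3)*(v + 4)*(v - 1)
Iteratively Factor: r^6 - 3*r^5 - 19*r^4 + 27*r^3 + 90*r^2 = (r - 5)*(r^5 + 2*r^4 - 9*r^3 - 18*r^2) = (r - 5)*(r + 2)*(r^4 - 9*r^2) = (r - 5)*(r + 2)*(r + 3)*(r^3 - 3*r^2) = r*(r - 5)*(r + 2)*(r + 3)*(r^2 - 3*r) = r^2*(r - 5)*(r + 2)*(r + 3)*(r - 3)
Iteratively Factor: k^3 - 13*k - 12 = (k + 3)*(k^2 - 3*k - 4) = (k + 1)*(k + 3)*(k - 4)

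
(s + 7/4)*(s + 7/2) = s^2 + 21*s/4 + 49/8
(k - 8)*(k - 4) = k^2 - 12*k + 32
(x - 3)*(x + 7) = x^2 + 4*x - 21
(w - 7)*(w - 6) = w^2 - 13*w + 42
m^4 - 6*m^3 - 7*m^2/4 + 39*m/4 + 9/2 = (m - 6)*(m - 3/2)*(m + 1/2)*(m + 1)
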